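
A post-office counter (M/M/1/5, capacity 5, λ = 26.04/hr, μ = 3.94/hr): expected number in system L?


ρ = 26.04/3.94 = 6.6091
L = ρ[1 − (K+1)ρ^K + Kρ^(K+1)] / [(1−ρ)(1−ρ^(K+1))]
Numerator: 6.6091·(1 − 6·12610.252722 + 5·83342.888548) = 2254072.143074
Denominator: (-5.6091)·(-83341.888548) = 467476.075360
L = 2254072.143074/467476.075360 = 4.8218

Final: 4.8218


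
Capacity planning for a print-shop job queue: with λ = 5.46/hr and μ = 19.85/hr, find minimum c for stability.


Stability requires cμ > λ ⇔ c > λ/μ.
λ/μ = 5.46/19.85 = 0.2751
Minimum integer c = ⌊0.2751⌋ + 1 = 1
Check: 1·19.85 = 19.85 > 5.46, while 0·19.85 = 0.00 ≤ 5.46

Final: 1 servers


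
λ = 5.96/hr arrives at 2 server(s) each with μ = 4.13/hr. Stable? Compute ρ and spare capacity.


Total capacity cμ = 2·4.13 = 8.26/hr
ρ = λ/(cμ) = 5.96/8.26 = 0.7215
Stable ⇔ ρ < 1: YES
Spare capacity = cμ − λ = 8.26 − 5.96 = 2.30/hr

Final: ρ = 0.7215; stable; margin = 2.30/hr


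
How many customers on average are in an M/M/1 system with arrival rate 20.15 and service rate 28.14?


ρ = λ/μ = 20.15/28.14 = 0.7161
L = ρ/(1−ρ) = 0.7161/(1 − 0.7161) = 0.7161/0.2839 = 2.5219

Final: 2.5219


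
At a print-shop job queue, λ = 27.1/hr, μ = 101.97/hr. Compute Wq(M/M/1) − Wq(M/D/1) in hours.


ρ = 27.1/101.97 = 0.2658
Wq(M/M/1) = ρ/(μ−λ) = 0.2658/74.87 = 0.003550 hr
Wq(M/D/1) = ρ/(2(μ−λ)) = 0.001775 hr
Savings = 0.003550 − 0.001775 = 0.001775 hr

Final: 0.001775 hr


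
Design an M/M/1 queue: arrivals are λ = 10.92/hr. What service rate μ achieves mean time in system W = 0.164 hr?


W = 1/(μ−λ) ⇒ μ − λ = 1/W = 1/0.164 = 6.0976
μ = λ + 1/W = 10.92 + 6.0976 = 17.0176 per hr

Final: 17.0176 /hr


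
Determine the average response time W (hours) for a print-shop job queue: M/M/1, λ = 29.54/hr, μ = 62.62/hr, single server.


W = 1/(μ−λ) = 1/(62.62 − 29.54) = 1/33.08 = 0.03023 hr

Final: 0.03023 hr


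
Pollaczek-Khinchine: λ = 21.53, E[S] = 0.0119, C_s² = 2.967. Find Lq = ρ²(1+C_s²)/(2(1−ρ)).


ρ = λ·E[S] = 21.53·0.0119 = 0.2562
Lq = ρ²(1+C_s²)/(2(1−ρ)) = 0.06564·(1+2.967)/(2·0.7438)
= 0.06564·3.9670/1.4876 = 0.17505

Final: 0.17505


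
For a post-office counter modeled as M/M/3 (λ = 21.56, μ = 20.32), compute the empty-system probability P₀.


a = λ/μ = 21.56/20.32 = 1.0610; ρ = a/c = 0.3537
Σ_{k=0}^{2} a^k/k! (terms k=0..2) = 1.00000 + 1.06102 + 0.56289 = 2.62391
Tail: a^3/(3!(1−ρ)) = 1.19447/(6·0.6463) = 0.30802
P₀ = 1/(2.62391 + 0.30802) = 1/2.93192 = 0.341073

Final: 0.341073


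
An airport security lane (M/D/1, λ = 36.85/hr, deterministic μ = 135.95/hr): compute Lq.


ρ = 36.85/135.95 = 0.2711
M/D/1: Lq = ρ²/(2(1−ρ)) = 0.07347/(2·0.7289) = 0.05040

Final: 0.05040


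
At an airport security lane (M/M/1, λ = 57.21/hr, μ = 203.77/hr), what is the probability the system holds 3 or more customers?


ρ = 57.21/203.77 = 0.2808
P(N ≥ n) = ρ^n = 0.2808^3 = 0.022131

Final: 0.022131


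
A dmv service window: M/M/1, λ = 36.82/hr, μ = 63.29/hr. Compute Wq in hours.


ρ = 36.82/63.29 = 0.5818
Wq = ρ/(μ−λ) = 0.5818/(63.29 − 36.82) = 0.5818/26.47 = 0.02198 hr

Final: 0.02198 hr


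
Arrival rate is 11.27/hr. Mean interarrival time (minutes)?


Mean interarrival time = 1/λ = 1/11.27 hour = 0.08873 hour
In minutes: 0.08873 × 60 = 5.3239 min

Final: 5.3239 min


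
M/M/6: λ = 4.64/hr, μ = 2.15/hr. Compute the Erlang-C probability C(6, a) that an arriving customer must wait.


a = λ/μ = 2.1581; ρ = a/6 = 0.3597
P₀ = 0.115269 (from M/M/c formula)
C(c,a) = [a^c/(c!(1−ρ))]·P₀ = [101.03623/(720·0.6403)]·0.115269
= 0.21916·0.115269 = 0.025262

Final: 0.025262


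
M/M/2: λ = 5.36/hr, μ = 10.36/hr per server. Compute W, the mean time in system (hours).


a = 0.5174; ρ = 0.2587; P₀ = 0.588957
Lq = P₀·a^c·ρ/(c!(1−ρ)²) = 0.03711
Wq = Lq/λ = 0.03711/5.36 = 0.006923 hr
W = Wq + 1/μ = 0.006923 + 0.09653 = 0.10345 hr

Final: 0.10345 hr


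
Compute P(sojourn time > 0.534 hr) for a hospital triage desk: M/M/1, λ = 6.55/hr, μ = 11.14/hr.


W ~ Exponential(μ−λ) for M/M/1.
μ − λ = 11.14 − 6.55 = 4.5900
P(W > t) = e^{−(μ−λ)t} = e^{−2.4511} = 0.086202

Final: 0.086202


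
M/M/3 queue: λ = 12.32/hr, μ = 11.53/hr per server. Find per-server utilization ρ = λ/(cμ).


ρ = λ/(cμ) = 12.32/(3·11.53) = 12.32/34.59 = 0.3562

Final: 0.3562


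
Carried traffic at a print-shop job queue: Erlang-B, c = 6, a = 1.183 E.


B(6,1.183) = 0.001167 (Erlang-B)
Carried load = a(1 − B) = 1.183·(1 − 0.001167) = 1.183·0.998833 = 1.1816 E

Final: 1.1816 Erlangs


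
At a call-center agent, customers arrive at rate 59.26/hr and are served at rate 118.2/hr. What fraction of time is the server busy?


ρ = λ/μ = 59.26/118.2 = 0.5014

Final: 0.5014


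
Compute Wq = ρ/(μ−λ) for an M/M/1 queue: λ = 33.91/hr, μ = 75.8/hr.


ρ = 33.91/75.8 = 0.4474
Wq = ρ/(μ−λ) = 0.4474/(75.8 − 33.91) = 0.4474/41.89 = 0.01068 hr

Final: 0.01068 hr


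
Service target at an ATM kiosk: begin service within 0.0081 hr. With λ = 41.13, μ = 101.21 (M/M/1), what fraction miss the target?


ρ = 41.13/101.21 = 0.4064
P(Wq > t) = ρ·e^{−(μ−λ)t} = 0.4064·e^{−0.4866}
= 0.4064·0.614683 = 0.249797

Final: 0.249797


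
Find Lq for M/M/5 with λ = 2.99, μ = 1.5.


a = λ/μ = 1.9933; ρ = a/5 = 0.3987
P₀ = 0.135245
Lq = P₀·a^c·ρ / (c!·(1−ρ)²) = 0.135245·31.47021·0.3987/(120·0.36160)
= 0.03910

Final: 0.03910


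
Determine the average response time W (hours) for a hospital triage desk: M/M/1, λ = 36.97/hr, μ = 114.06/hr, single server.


W = 1/(μ−λ) = 1/(114.06 − 36.97) = 1/77.09 = 0.01297 hr

Final: 0.01297 hr


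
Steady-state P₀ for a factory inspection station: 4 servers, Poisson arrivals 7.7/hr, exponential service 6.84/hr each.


a = λ/μ = 7.7/6.84 = 1.1257; ρ = a/c = 0.2814
Σ_{k=0}^{3} a^k/k! (terms k=0..3) = 1.00000 + 1.12573 + 0.63364 + 0.23777 = 2.99713
Tail: a^4/(4!(1−ρ)) = 1.60597/(24·0.7186) = 0.09312
P₀ = 1/(2.99713 + 0.09312) = 1/3.09026 = 0.323598

Final: 0.323598


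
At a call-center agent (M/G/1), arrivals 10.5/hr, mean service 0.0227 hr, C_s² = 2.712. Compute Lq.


ρ = λ·E[S] = 10.5·0.0227 = 0.2384
Lq = ρ²(1+C_s²)/(2(1−ρ)) = 0.05681·(1+2.712)/(2·0.7616)
= 0.05681·3.7120/1.5233 = 0.13844

Final: 0.13844


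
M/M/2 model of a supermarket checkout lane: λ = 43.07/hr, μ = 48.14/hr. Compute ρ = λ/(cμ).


ρ = λ/(cμ) = 43.07/(2·48.14) = 43.07/96.28 = 0.4473

Final: 0.4473


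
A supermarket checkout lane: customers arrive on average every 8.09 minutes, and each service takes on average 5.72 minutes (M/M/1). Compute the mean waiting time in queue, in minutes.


λ = 60/8.09 = 7.4166 /hr
μ = 60/5.72 = 10.4895 /hr
ρ = λ/μ = 7.4166/10.4895 = 0.7070
Wq = ρ/(μ−λ) = 0.7070/(10.4895−7.4166) = 0.23009 hr
In minutes: 0.23009·60 = 13.805 min

Final: 13.805 min


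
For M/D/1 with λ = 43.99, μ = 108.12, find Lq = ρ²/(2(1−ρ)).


ρ = 43.99/108.12 = 0.4069
M/D/1: Lq = ρ²/(2(1−ρ)) = 0.1655/(2·0.5931) = 0.13954

Final: 0.13954


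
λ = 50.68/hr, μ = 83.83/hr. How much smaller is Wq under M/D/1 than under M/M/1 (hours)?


ρ = 50.68/83.83 = 0.6046
Wq(M/M/1) = ρ/(μ−λ) = 0.6046/33.15 = 0.01824 hr
Wq(M/D/1) = ρ/(2(μ−λ)) = 0.009119 hr
Savings = 0.01824 − 0.009119 = 0.009119 hr

Final: 0.009119 hr


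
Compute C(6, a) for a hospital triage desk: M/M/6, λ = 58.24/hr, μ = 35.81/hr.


a = λ/μ = 1.6264; ρ = a/6 = 0.2711
P₀ = 0.196562 (from M/M/c formula)
C(c,a) = [a^c/(c!(1−ρ))]·P₀ = [18.50556/(720·0.7289)]·0.196562
= 0.03526·0.196562 = 0.006931

Final: 0.006931


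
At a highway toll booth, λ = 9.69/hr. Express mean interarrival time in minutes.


Mean interarrival time = 1/λ = 1/9.69 hour = 0.10320 hour
In minutes: 0.10320 × 60 = 6.1920 min

Final: 6.1920 min


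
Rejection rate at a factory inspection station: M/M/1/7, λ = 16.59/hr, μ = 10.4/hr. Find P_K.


ρ = λ/μ = 16.59/10.4 = 1.5952
P_K = (1−ρ)ρ^K/(1−ρ^(K+1)) = (-0.5952·26.283992)/(1 − 41.928022)
= -15.644030/-40.928022 = 0.382233

Final: 0.382233


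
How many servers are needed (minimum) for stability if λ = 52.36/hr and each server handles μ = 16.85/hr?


Stability requires cμ > λ ⇔ c > λ/μ.
λ/μ = 52.36/16.85 = 3.1074
Minimum integer c = ⌊3.1074⌋ + 1 = 4
Check: 4·16.85 = 67.40 > 52.36, while 3·16.85 = 50.55 ≤ 52.36

Final: 4 servers


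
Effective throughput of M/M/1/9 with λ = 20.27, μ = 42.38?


ρ = 0.4783; P_K = (1−ρ)ρ^9/(1−ρ^10) = 0.0006838
λ_eff = λ(1 − P_K) = 20.27·(1 − 0.0006838) = 20.27·0.999316 = 20.2561 /hr

Final: 20.2561 /hr


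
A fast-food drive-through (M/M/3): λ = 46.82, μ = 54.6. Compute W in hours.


a = 0.8575; ρ = 0.2858; P₀ = 0.421528
Lq = P₀·a^c·ρ/(c!(1−ρ)²) = 0.02483
Wq = Lq/λ = 0.02483/46.82 = 0.0005303 hr
W = Wq + 1/μ = 0.0005303 + 0.01832 = 0.01885 hr

Final: 0.01885 hr


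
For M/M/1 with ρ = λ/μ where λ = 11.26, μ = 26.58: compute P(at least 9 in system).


ρ = 11.26/26.58 = 0.4236
P(N ≥ n) = ρ^n = 0.4236^9 = 0.0004394

Final: 0.0004394


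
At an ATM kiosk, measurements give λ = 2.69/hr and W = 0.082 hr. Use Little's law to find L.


L = λW = 2.69·0.082 = 0.2206

Final: 0.2206


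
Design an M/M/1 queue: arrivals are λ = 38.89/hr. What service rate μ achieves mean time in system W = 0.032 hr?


W = 1/(μ−λ) ⇒ μ − λ = 1/W = 1/0.032 = 31.2500
μ = λ + 1/W = 38.89 + 31.2500 = 70.1400 per hr

Final: 70.1400 /hr


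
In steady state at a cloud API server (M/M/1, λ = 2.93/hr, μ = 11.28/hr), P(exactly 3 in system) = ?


ρ = 2.93/11.28 = 0.2598
P_n = (1−ρ)·ρ^n = (1 − 0.2598)·0.2598^3 = 0.7402·0.017526 = 0.012973

Final: 0.012973


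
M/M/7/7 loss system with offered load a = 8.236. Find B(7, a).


B(c,a) = (a^c/c!) / Σ_{k=0}^{c} a^k/k!
a^7/7! = 510.016033
Σ terms (k=0..7): 1.00000 + 8.23600 + 33.91585 + 93.11031 + 191.71412 + 315.79151 + 433.47647 + 510.01603 = 1587.260292
B = 510.016033/1587.260292 = 0.321318

Final: 0.321318


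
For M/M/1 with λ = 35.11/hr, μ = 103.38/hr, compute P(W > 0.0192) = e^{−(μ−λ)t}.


W ~ Exponential(μ−λ) for M/M/1.
μ − λ = 103.38 − 35.11 = 68.2700
P(W > t) = e^{−(μ−λ)t} = e^{−1.3108} = 0.269609

Final: 0.269609


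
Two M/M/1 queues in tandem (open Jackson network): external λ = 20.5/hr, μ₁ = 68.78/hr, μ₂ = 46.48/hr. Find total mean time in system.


Each node sees arrival rate λ = 20.5/hr (tandem ⇒ throughput preserved).
W₁ = 1/(μ₁−λ) = 1/(68.78−20.5) = 0.02071 hr
W₂ = 1/(μ₂−λ) = 1/(46.48−20.5) = 0.03849 hr
W_total = W₁ + W₂ = 0.02071 + 0.03849 = 0.05920 hr

Final: 0.05920 hr


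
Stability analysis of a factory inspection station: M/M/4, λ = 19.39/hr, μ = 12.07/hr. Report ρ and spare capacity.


Total capacity cμ = 4·12.07 = 48.28/hr
ρ = λ/(cμ) = 19.39/48.28 = 0.4016
Stable ⇔ ρ < 1: YES
Spare capacity = cμ − λ = 48.28 − 19.39 = 28.89/hr

Final: ρ = 0.4016; stable; margin = 28.89/hr


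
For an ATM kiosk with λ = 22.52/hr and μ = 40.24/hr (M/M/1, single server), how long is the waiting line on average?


ρ = 22.52/40.24 = 0.5596
Lq = ρ²/(1−ρ) = 0.3132/0.4404 = 0.7112

Final: 0.7112


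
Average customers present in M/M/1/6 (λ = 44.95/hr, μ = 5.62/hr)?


ρ = 44.95/5.62 = 7.9982
L = ρ[1 − (K+1)ρ^K + Kρ^(K+1)] / [(1−ρ)(1−ρ^(K+1))]
Numerator: 7.9982·(1 − 7·261794.358170 + 6·2093889.039098) = 85827103.914001
Denominator: (-6.9982)·(-2093888.039098) = 14653490.494259
L = 85827103.914001/14653490.494259 = 5.8571

Final: 5.8571


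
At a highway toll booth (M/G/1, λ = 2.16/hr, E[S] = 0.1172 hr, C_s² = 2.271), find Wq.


ρ = λ·E[S] = 2.16·0.1172 = 0.2532
E[S²] = E[S]²(1+C_s²) = 0.1172²·(1+2.271) = 0.044930
Wq = λ·E[S²]/(2(1−ρ)) = 2.16·0.044930/(2·0.7468) = 0.06497 hr

Final: 0.06497 hr


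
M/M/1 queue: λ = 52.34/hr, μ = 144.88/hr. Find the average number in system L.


ρ = λ/μ = 52.34/144.88 = 0.3613
L = ρ/(1−ρ) = 0.3613/(1 − 0.3613) = 0.3613/0.6387 = 0.5656

Final: 0.5656


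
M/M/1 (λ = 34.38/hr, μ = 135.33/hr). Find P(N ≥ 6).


ρ = 34.38/135.33 = 0.2540
P(N ≥ n) = ρ^n = 0.2540^6 = 0.0002688

Final: 0.0002688


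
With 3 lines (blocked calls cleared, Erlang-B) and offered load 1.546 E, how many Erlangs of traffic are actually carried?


B(3,1.546) = 0.141351 (Erlang-B)
Carried load = a(1 − B) = 1.546·(1 − 0.141351) = 1.546·0.858649 = 1.3275 E

Final: 1.3275 Erlangs


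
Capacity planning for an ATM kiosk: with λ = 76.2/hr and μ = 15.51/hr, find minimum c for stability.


Stability requires cμ > λ ⇔ c > λ/μ.
λ/μ = 76.2/15.51 = 4.9130
Minimum integer c = ⌊4.9130⌋ + 1 = 5
Check: 5·15.51 = 77.55 > 76.2, while 4·15.51 = 62.04 ≤ 76.2

Final: 5 servers


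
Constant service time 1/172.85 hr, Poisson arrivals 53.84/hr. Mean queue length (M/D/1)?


ρ = 53.84/172.85 = 0.3115
M/D/1: Lq = ρ²/(2(1−ρ)) = 0.09702/(2·0.6885) = 0.07046

Final: 0.07046


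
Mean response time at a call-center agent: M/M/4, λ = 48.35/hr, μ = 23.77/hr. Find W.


a = 2.0341; ρ = 0.5085; P₀ = 0.125680
Lq = P₀·a^c·ρ/(c!(1−ρ)²) = 0.18872
Wq = Lq/λ = 0.18872/48.35 = 0.003903 hr
W = Wq + 1/μ = 0.003903 + 0.04207 = 0.04597 hr

Final: 0.04597 hr


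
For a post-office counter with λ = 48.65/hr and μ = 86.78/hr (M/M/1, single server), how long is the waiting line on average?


ρ = 48.65/86.78 = 0.5606
Lq = ρ²/(1−ρ) = 0.3143/0.4394 = 0.7153

Final: 0.7153


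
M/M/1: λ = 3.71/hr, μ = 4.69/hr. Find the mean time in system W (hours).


W = 1/(μ−λ) = 1/(4.69 − 3.71) = 1/0.9800 = 1.0204 hr

Final: 1.0204 hr


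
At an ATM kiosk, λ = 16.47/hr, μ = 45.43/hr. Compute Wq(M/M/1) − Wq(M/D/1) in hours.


ρ = 16.47/45.43 = 0.3625
Wq(M/M/1) = ρ/(μ−λ) = 0.3625/28.96 = 0.01252 hr
Wq(M/D/1) = ρ/(2(μ−λ)) = 0.006259 hr
Savings = 0.01252 − 0.006259 = 0.006259 hr

Final: 0.006259 hr


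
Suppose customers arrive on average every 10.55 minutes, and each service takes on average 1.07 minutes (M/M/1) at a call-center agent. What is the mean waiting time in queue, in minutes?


λ = 60/10.55 = 5.6872 /hr
μ = 60/1.07 = 56.0748 /hr
ρ = λ/μ = 5.6872/56.0748 = 0.1014
Wq = ρ/(μ−λ) = 0.1014/(56.0748−5.6872) = 0.002013 hr
In minutes: 0.002013·60 = 0.1208 min

Final: 0.1208 min


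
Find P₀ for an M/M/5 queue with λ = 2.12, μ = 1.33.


a = λ/μ = 2.12/1.33 = 1.5940; ρ = a/c = 0.3188
Σ_{k=0}^{4} a^k/k! (terms k=0..4) = 1.00000 + 1.59398 + 1.27039 + 0.67500 + 0.26898 = 4.80836
Tail: a^5/(5!(1−ρ)) = 10.29014/(120·0.6812) = 0.12588
P₀ = 1/(4.80836 + 0.12588) = 1/4.93424 = 0.202665

Final: 0.202665


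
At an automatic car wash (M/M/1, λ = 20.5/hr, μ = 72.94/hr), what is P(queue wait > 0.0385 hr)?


ρ = 20.5/72.94 = 0.2811
P(Wq > t) = ρ·e^{−(μ−λ)t} = 0.2811·e^{−2.0189}
= 0.2811·0.132796 = 0.037323

Final: 0.037323


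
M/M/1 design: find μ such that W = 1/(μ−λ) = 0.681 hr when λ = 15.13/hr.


W = 1/(μ−λ) ⇒ μ − λ = 1/W = 1/0.681 = 1.4684
μ = λ + 1/W = 15.13 + 1.4684 = 16.5984 per hr

Final: 16.5984 /hr


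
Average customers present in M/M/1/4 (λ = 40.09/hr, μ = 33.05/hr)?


ρ = 40.09/33.05 = 1.2130
L = ρ[1 − (K+1)ρ^K + Kρ^(K+1)] / [(1−ρ)(1−ρ^(K+1))]
Numerator: 1.2130·(1 − 5·2.165002 + 4·2.626171) = 0.824449
Denominator: (-0.2130)·(-1.626171) = 0.346392
L = 0.824449/0.346392 = 2.3801

Final: 2.3801


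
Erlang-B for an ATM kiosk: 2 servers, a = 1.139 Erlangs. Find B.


B(c,a) = (a^c/c!) / Σ_{k=0}^{c} a^k/k!
a^2/2! = 0.648660
Σ terms (k=0..2): 1.00000 + 1.13900 + 0.64866 = 2.787660
B = 0.648660/2.787660 = 0.232690

Final: 0.232690


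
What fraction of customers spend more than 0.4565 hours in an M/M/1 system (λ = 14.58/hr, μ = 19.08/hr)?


W ~ Exponential(μ−λ) for M/M/1.
μ − λ = 19.08 − 14.58 = 4.5000
P(W > t) = e^{−(μ−λ)t} = e^{−2.0542} = 0.128189

Final: 0.128189


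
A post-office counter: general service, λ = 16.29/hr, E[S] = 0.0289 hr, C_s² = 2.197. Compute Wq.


ρ = λ·E[S] = 16.29·0.0289 = 0.4708
E[S²] = E[S]²(1+C_s²) = 0.0289²·(1+2.197) = 0.002670
Wq = λ·E[S²]/(2(1−ρ)) = 16.29·0.002670/(2·0.5292) = 0.04110 hr

Final: 0.04110 hr


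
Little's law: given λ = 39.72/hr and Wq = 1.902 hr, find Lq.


Lq = λWq = 39.72·1.902 = 75.5474

Final: 75.5474


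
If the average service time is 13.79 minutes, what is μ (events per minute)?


μ = 1/(service time) in consistent units.
1 minute = 1 min, so μ = 1/13.79 = 0.07252 per minute

Final: 0.07252 /min


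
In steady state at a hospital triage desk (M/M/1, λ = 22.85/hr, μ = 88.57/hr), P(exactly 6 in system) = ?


ρ = 22.85/88.57 = 0.2580
P_n = (1−ρ)·ρ^n = (1 − 0.2580)·0.2580^6 = 0.7420·0.0002948 = 0.0002188

Final: 0.0002188


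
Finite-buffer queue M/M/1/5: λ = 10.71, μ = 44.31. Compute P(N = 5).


ρ = λ/μ = 10.71/44.31 = 0.2417
P_K = (1−ρ)ρ^K/(1−ρ^(K+1)) = (0.7583·0.0008250)/(1 − 0.0001994)
= 0.0006256/0.999801 = 0.0006257

Final: 0.0006257


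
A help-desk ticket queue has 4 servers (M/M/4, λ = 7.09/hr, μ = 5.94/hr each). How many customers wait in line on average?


a = λ/μ = 1.1936; ρ = a/4 = 0.2984
P₀ = 0.302123
Lq = P₀·a^c·ρ / (c!·(1−ρ)²) = 0.302123·2.02973·0.2984/(24·0.49224)
= 0.01549

Final: 0.01549


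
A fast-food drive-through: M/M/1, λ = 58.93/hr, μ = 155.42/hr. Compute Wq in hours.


ρ = 58.93/155.42 = 0.3792
Wq = ρ/(μ−λ) = 0.3792/(155.42 − 58.93) = 0.3792/96.49 = 0.003930 hr

Final: 0.003930 hr


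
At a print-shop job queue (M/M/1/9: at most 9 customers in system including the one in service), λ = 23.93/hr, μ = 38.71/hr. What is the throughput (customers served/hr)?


ρ = 0.6182; P_K = (1−ρ)ρ^9/(1−ρ^10) = 0.005076
λ_eff = λ(1 − P_K) = 23.93·(1 − 0.005076) = 23.93·0.994924 = 23.8085 /hr

Final: 23.8085 /hr


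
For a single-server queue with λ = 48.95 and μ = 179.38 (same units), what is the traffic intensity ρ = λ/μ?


ρ = λ/μ = 48.95/179.38 = 0.2729

Final: 0.2729


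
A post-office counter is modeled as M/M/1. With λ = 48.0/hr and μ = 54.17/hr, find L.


ρ = λ/μ = 48.0/54.17 = 0.8861
L = ρ/(1−ρ) = 0.8861/(1 − 0.8861) = 0.8861/0.1139 = 7.7796

Final: 7.7796


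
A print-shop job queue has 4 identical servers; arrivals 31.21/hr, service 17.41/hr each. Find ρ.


ρ = λ/(cμ) = 31.21/(4·17.41) = 31.21/69.64 = 0.4482

Final: 0.4482


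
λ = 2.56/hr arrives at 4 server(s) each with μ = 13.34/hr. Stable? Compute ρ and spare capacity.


Total capacity cμ = 4·13.34 = 53.36/hr
ρ = λ/(cμ) = 2.56/53.36 = 0.04798
Stable ⇔ ρ < 1: YES
Spare capacity = cμ − λ = 53.36 − 2.56 = 50.80/hr

Final: ρ = 0.04798; stable; margin = 50.80/hr


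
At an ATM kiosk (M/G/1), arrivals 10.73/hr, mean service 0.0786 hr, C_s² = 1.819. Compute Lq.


ρ = λ·E[S] = 10.73·0.0786 = 0.8434
Lq = ρ²(1+C_s²)/(2(1−ρ)) = 0.7113·(1+1.819)/(2·0.1566)
= 0.7113·2.8190/0.3132 = 6.40113

Final: 6.40113


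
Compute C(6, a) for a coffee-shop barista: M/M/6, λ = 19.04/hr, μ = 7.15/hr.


a = λ/μ = 2.6629; ρ = a/6 = 0.4438
P₀ = 0.069169 (from M/M/c formula)
C(c,a) = [a^c/(c!(1−ρ))]·P₀ = [356.58692/(720·0.5562)]·0.069169
= 0.89047·0.069169 = 0.061593

Final: 0.061593


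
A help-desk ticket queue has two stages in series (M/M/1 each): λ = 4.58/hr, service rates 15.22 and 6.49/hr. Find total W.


Each node sees arrival rate λ = 4.58/hr (tandem ⇒ throughput preserved).
W₁ = 1/(μ₁−λ) = 1/(15.22−4.58) = 0.09398 hr
W₂ = 1/(μ₂−λ) = 1/(6.49−4.58) = 0.52356 hr
W_total = W₁ + W₂ = 0.09398 + 0.52356 = 0.61755 hr

Final: 0.61755 hr


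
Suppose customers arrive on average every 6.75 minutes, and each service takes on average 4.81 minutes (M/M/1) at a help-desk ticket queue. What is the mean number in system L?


λ = 60/6.75 = 8.8889 /hr
μ = 60/4.81 = 12.4740 /hr
ρ = λ/μ = 8.8889/12.4740 = 0.7126
L = ρ/(1−ρ) = 0.7126/0.2874 = 2.4794

Final: 2.4794


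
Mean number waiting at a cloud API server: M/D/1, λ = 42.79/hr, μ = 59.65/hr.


ρ = 42.79/59.65 = 0.7174
M/D/1: Lq = ρ²/(2(1−ρ)) = 0.5146/(2·0.2826) = 0.91030

Final: 0.91030


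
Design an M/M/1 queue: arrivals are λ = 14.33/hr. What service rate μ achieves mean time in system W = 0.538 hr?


W = 1/(μ−λ) ⇒ μ − λ = 1/W = 1/0.538 = 1.8587
μ = λ + 1/W = 14.33 + 1.8587 = 16.1887 per hr

Final: 16.1887 /hr


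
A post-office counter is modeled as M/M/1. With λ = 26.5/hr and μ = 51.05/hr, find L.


ρ = λ/μ = 26.5/51.05 = 0.5191
L = ρ/(1−ρ) = 0.5191/(1 − 0.5191) = 0.5191/0.4809 = 1.0794

Final: 1.0794


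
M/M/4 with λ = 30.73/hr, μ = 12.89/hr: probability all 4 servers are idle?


a = λ/μ = 30.73/12.89 = 2.3840; ρ = a/c = 0.5960
Σ_{k=0}^{3} a^k/k! (terms k=0..3) = 1.00000 + 2.38402 + 2.84177 + 2.25828 = 8.48407
Tail: a^4/(4!(1−ρ)) = 32.30268/(24·0.4040) = 3.33159
P₀ = 1/(8.48407 + 3.33159) = 1/11.81566 = 0.084633

Final: 0.084633


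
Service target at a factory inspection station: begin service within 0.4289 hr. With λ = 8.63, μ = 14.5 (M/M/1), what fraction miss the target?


ρ = 8.63/14.5 = 0.5952
P(Wq > t) = ρ·e^{−(μ−λ)t} = 0.5952·e^{−2.5176}
= 0.5952·0.080649 = 0.048000

Final: 0.048000


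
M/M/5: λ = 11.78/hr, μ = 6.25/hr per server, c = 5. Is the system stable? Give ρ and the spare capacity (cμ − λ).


Total capacity cμ = 5·6.25 = 31.25/hr
ρ = λ/(cμ) = 11.78/31.25 = 0.3770
Stable ⇔ ρ < 1: YES
Spare capacity = cμ − λ = 31.25 − 11.78 = 19.47/hr

Final: ρ = 0.3770; stable; margin = 19.47/hr


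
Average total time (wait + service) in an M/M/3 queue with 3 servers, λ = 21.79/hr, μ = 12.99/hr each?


a = 1.6774; ρ = 0.5591; P₀ = 0.170393
Lq = P₀·a^c·ρ/(c!(1−ρ)²) = 0.38564
Wq = Lq/λ = 0.38564/21.79 = 0.01770 hr
W = Wq + 1/μ = 0.01770 + 0.07698 = 0.09468 hr

Final: 0.09468 hr


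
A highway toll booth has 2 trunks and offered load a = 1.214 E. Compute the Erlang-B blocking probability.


B(c,a) = (a^c/c!) / Σ_{k=0}^{c} a^k/k!
a^2/2! = 0.736898
Σ terms (k=0..2): 1.00000 + 1.21400 + 0.73690 = 2.950898
B = 0.736898/2.950898 = 0.249720

Final: 0.249720


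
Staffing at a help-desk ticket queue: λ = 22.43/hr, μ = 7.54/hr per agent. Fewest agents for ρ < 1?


Stability requires cμ > λ ⇔ c > λ/μ.
λ/μ = 22.43/7.54 = 2.9748
Minimum integer c = ⌊2.9748⌋ + 1 = 3
Check: 3·7.54 = 22.62 > 22.43, while 2·7.54 = 15.08 ≤ 22.43

Final: 3 servers


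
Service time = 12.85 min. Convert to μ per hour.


μ = 1/(service time) in consistent units.
1 hour = 60 min, so μ = 60/12.85 = 4.6693 per hour

Final: 4.6693 /hr


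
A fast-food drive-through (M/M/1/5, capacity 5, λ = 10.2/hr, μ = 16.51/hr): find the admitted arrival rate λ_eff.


ρ = 0.6178; P_K = (1−ρ)ρ^5/(1−ρ^6) = 0.036425
λ_eff = λ(1 − P_K) = 10.2·(1 − 0.036425) = 10.2·0.963575 = 9.8285 /hr

Final: 9.8285 /hr


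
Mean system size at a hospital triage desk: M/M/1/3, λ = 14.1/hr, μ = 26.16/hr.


ρ = 14.1/26.16 = 0.5390
L = ρ[1 − (K+1)ρ^K + Kρ^(K+1)] / [(1−ρ)(1−ρ^(K+1))]
Numerator: 0.5390·(1 − 4·0.156583 + 3·0.084397) = 0.337871
Denominator: (0.4610)·(0.915603) = 0.422102
L = 0.337871/0.422102 = 0.8004

Final: 0.8004


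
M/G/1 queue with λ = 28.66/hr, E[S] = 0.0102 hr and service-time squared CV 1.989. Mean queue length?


ρ = λ·E[S] = 28.66·0.0102 = 0.2923
Lq = ρ²(1+C_s²)/(2(1−ρ)) = 0.08546·(1+1.989)/(2·0.7077)
= 0.08546·2.9890/1.4153 = 0.18048

Final: 0.18048


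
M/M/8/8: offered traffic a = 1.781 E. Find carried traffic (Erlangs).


B(8,1.781) = 0.0004230 (Erlang-B)
Carried load = a(1 − B) = 1.781·(1 − 0.0004230) = 1.781·0.999577 = 1.7802 E

Final: 1.7802 Erlangs


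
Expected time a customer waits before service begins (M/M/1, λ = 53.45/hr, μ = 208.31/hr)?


ρ = 53.45/208.31 = 0.2566
Wq = ρ/(μ−λ) = 0.2566/(208.31 − 53.45) = 0.2566/154.86 = 0.001657 hr

Final: 0.001657 hr


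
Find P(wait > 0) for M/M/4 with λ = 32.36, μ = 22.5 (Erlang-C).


a = λ/μ = 1.4382; ρ = a/4 = 0.3596
P₀ = 0.235480 (from M/M/c formula)
C(c,a) = [a^c/(c!(1−ρ))]·P₀ = [4.27862/(24·0.6404)]·0.235480
= 0.27836·0.235480 = 0.065549

Final: 0.065549


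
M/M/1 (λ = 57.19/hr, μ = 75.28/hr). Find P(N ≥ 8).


ρ = 57.19/75.28 = 0.7597
P(N ≥ n) = ρ^n = 0.7597^8 = 0.110949

Final: 0.110949


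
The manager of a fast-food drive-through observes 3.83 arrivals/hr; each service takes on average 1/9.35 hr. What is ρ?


ρ = λ/μ = 3.83/9.35 = 0.4096

Final: 0.4096


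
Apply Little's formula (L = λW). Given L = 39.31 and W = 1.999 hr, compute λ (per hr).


λ = L/W = 39.31/1.999 = 19.6648 /hr

Final: 19.6648 /hr


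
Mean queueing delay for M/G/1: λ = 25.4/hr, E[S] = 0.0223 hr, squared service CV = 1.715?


ρ = λ·E[S] = 25.4·0.0223 = 0.5664
E[S²] = E[S]²(1+C_s²) = 0.0223²·(1+1.715) = 0.001350
Wq = λ·E[S²]/(2(1−ρ)) = 25.4·0.001350/(2·0.4336) = 0.03955 hr

Final: 0.03955 hr


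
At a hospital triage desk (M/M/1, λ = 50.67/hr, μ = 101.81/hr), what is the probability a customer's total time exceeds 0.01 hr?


W ~ Exponential(μ−λ) for M/M/1.
μ − λ = 101.81 − 50.67 = 51.1400
P(W > t) = e^{−(μ−λ)t} = e^{−0.5114} = 0.599655

Final: 0.599655


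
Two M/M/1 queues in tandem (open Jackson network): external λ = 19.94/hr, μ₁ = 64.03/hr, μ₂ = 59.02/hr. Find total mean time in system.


Each node sees arrival rate λ = 19.94/hr (tandem ⇒ throughput preserved).
W₁ = 1/(μ₁−λ) = 1/(64.03−19.94) = 0.02268 hr
W₂ = 1/(μ₂−λ) = 1/(59.02−19.94) = 0.02559 hr
W_total = W₁ + W₂ = 0.02268 + 0.02559 = 0.04827 hr

Final: 0.04827 hr


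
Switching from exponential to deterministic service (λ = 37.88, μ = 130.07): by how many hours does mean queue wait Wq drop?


ρ = 37.88/130.07 = 0.2912
Wq(M/M/1) = ρ/(μ−λ) = 0.2912/92.19 = 0.003159 hr
Wq(M/D/1) = ρ/(2(μ−λ)) = 0.001579 hr
Savings = 0.003159 − 0.001579 = 0.001579 hr

Final: 0.001579 hr


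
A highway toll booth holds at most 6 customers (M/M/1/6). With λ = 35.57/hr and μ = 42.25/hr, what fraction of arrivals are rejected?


ρ = λ/μ = 35.57/42.25 = 0.8419
P_K = (1−ρ)ρ^K/(1−ρ^(K+1)) = (0.1581·0.356076)/(1 − 0.299778)
= 0.056298/0.700222 = 0.080400

Final: 0.080400


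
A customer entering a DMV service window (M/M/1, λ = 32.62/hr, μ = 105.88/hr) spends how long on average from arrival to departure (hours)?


W = 1/(μ−λ) = 1/(105.88 − 32.62) = 1/73.26 = 0.01365 hr

Final: 0.01365 hr


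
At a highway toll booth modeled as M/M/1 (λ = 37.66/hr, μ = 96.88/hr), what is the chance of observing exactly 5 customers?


ρ = 37.66/96.88 = 0.3887
P_n = (1−ρ)·ρ^n = (1 − 0.3887)·0.3887^5 = 0.6113·0.008876 = 0.005426

Final: 0.005426


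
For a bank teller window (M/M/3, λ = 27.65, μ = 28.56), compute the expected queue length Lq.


a = λ/μ = 0.9681; ρ = a/3 = 0.3227
P₀ = 0.375928
Lq = P₀·a^c·ρ / (c!·(1−ρ)²) = 0.375928·0.90743·0.3227/(6·0.45872)
= 0.04000

Final: 0.04000


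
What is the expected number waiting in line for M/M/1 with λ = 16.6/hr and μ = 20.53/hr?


ρ = 16.6/20.53 = 0.8086
Lq = ρ²/(1−ρ) = 0.6538/0.1914 = 3.4153

Final: 3.4153


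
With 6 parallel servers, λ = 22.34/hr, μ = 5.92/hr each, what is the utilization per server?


ρ = λ/(cμ) = 22.34/(6·5.92) = 22.34/35.52 = 0.6289

Final: 0.6289


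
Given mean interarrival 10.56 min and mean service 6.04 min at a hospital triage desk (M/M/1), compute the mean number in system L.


λ = 60/10.56 = 5.6818 /hr
μ = 60/6.04 = 9.9338 /hr
ρ = λ/μ = 5.6818/9.9338 = 0.5720
L = ρ/(1−ρ) = 0.5720/0.4280 = 1.3363

Final: 1.3363


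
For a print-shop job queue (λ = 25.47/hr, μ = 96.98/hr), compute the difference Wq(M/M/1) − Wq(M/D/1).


ρ = 25.47/96.98 = 0.2626
Wq(M/M/1) = ρ/(μ−λ) = 0.2626/71.51 = 0.003673 hr
Wq(M/D/1) = ρ/(2(μ−λ)) = 0.001836 hr
Savings = 0.003673 − 0.001836 = 0.001836 hr

Final: 0.001836 hr


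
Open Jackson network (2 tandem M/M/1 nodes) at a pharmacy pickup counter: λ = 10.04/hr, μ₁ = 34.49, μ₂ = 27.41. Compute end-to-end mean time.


Each node sees arrival rate λ = 10.04/hr (tandem ⇒ throughput preserved).
W₁ = 1/(μ₁−λ) = 1/(34.49−10.04) = 0.04090 hr
W₂ = 1/(μ₂−λ) = 1/(27.41−10.04) = 0.05757 hr
W_total = W₁ + W₂ = 0.04090 + 0.05757 = 0.09847 hr

Final: 0.09847 hr


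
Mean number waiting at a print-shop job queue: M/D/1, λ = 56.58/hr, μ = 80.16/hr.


ρ = 56.58/80.16 = 0.7058
M/D/1: Lq = ρ²/(2(1−ρ)) = 0.4982/(2·0.2942) = 0.84683

Final: 0.84683


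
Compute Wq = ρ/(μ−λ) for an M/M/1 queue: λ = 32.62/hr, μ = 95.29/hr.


ρ = 32.62/95.29 = 0.3423
Wq = ρ/(μ−λ) = 0.3423/(95.29 − 32.62) = 0.3423/62.67 = 0.005462 hr

Final: 0.005462 hr


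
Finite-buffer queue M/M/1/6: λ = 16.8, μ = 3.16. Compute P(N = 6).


ρ = λ/μ = 16.8/3.16 = 5.3165
P_K = (1−ρ)ρ^K/(1−ρ^(K+1)) = (-4.3165·22580.481301)/(1 − 120048.128438)
= -97467.647136/-120047.128438 = 0.811912

Final: 0.811912


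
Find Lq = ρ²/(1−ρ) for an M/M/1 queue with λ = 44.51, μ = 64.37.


ρ = 44.51/64.37 = 0.6915
Lq = ρ²/(1−ρ) = 0.4781/0.3085 = 1.5497

Final: 1.5497


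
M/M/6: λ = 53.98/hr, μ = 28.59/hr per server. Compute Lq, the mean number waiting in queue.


a = λ/μ = 1.8881; ρ = a/6 = 0.3147
P₀ = 0.151206
Lq = P₀·a^c·ρ / (c!·(1−ρ)²) = 0.151206·45.30148·0.3147/(720·0.46967)
= 0.006374

Final: 0.006374


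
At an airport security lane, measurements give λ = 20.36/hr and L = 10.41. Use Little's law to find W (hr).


W = L/λ = 10.41/20.36 = 0.5113 hr

Final: 0.5113 hr


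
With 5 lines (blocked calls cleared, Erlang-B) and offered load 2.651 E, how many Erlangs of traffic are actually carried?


B(5,2.651) = 0.081310 (Erlang-B)
Carried load = a(1 − B) = 2.651·(1 − 0.081310) = 2.651·0.918690 = 2.4354 E

Final: 2.4354 Erlangs


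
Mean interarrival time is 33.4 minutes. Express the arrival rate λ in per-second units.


λ = 1/(interarrival time) in consistent units.
1 second = 0.0166667 min, so λ = 0.0166667/33.4 = 0.0004990 per second

Final: 0.0004990 /sec


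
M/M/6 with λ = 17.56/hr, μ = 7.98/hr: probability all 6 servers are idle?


a = λ/μ = 17.56/7.98 = 2.2005; ρ = a/c = 0.3668
Σ_{k=0}^{5} a^k/k! (terms k=0..5) = 1.00000 + 2.20050 + 2.42110 + 1.77588 + 0.97696 + 0.42996 = 8.80440
Tail: a^6/(6!(1−ρ)) = 113.53499/(720·0.6332) = 0.24901
P₀ = 1/(8.80440 + 0.24901) = 1/9.05341 = 0.110456

Final: 0.110456


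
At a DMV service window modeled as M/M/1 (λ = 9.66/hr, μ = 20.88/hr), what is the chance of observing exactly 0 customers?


ρ = 9.66/20.88 = 0.4626
P_n = (1−ρ)·ρ^n = (1 − 0.4626)·0.4626^0 = 0.5374·1.000000 = 0.537356

Final: 0.537356


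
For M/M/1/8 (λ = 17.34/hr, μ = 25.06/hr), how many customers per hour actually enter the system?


ρ = 0.6919; P_K = (1−ρ)ρ^8/(1−ρ^9) = 0.016798
λ_eff = λ(1 − P_K) = 17.34·(1 − 0.016798) = 17.34·0.983202 = 17.0487 /hr

Final: 17.0487 /hr


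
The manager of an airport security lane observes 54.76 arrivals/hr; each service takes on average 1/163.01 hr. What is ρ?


ρ = λ/μ = 54.76/163.01 = 0.3359

Final: 0.3359


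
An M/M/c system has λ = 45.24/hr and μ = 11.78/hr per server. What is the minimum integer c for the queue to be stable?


Stability requires cμ > λ ⇔ c > λ/μ.
λ/μ = 45.24/11.78 = 3.8404
Minimum integer c = ⌊3.8404⌋ + 1 = 4
Check: 4·11.78 = 47.12 > 45.24, while 3·11.78 = 35.34 ≤ 45.24

Final: 4 servers


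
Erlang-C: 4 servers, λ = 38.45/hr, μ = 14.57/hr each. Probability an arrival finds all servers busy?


a = λ/μ = 2.6390; ρ = a/4 = 0.6597
P₀ = 0.062021 (from M/M/c formula)
C(c,a) = [a^c/(c!(1−ρ))]·P₀ = [48.50061/(24·0.3403)]·0.062021
= 5.93927·0.062021 = 0.368362

Final: 0.368362


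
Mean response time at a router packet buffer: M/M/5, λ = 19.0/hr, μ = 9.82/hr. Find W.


a = 1.9348; ρ = 0.3870; P₀ = 0.143548
Lq = P₀·a^c·ρ/(c!(1−ρ)²) = 0.03340
Wq = Lq/λ = 0.03340/19.0 = 0.001758 hr
W = Wq + 1/μ = 0.001758 + 0.10183 = 0.10359 hr

Final: 0.10359 hr


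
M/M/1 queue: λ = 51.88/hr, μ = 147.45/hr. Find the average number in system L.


ρ = λ/μ = 51.88/147.45 = 0.3518
L = ρ/(1−ρ) = 0.3518/(1 − 0.3518) = 0.3518/0.6482 = 0.5428

Final: 0.5428


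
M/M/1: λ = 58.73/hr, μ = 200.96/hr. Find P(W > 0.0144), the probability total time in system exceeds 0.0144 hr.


W ~ Exponential(μ−λ) for M/M/1.
μ − λ = 200.96 − 58.73 = 142.2300
P(W > t) = e^{−(μ−λ)t} = e^{−2.0481} = 0.128978

Final: 0.128978


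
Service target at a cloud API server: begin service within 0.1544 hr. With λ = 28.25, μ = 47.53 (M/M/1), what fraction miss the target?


ρ = 28.25/47.53 = 0.5944
P(Wq > t) = ρ·e^{−(μ−λ)t} = 0.5944·e^{−2.9768}
= 0.5944·0.050954 = 0.030285

Final: 0.030285


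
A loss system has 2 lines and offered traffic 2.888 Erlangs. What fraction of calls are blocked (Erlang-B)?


B(c,a) = (a^c/c!) / Σ_{k=0}^{c} a^k/k!
a^2/2! = 4.170272
Σ terms (k=0..2): 1.00000 + 2.88800 + 4.17027 = 8.058272
B = 4.170272/8.058272 = 0.517514

Final: 0.517514


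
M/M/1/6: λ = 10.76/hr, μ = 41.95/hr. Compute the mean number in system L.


ρ = 10.76/41.95 = 0.2565
L = ρ[1 − (K+1)ρ^K + Kρ^(K+1)] / [(1−ρ)(1−ρ^(K+1))]
Numerator: 0.2565·(1 − 7·0.0002848 + 6·0.00007304) = 0.256097
Denominator: (0.7435)·(0.999927) = 0.743450
L = 0.256097/0.743450 = 0.3445

Final: 0.3445


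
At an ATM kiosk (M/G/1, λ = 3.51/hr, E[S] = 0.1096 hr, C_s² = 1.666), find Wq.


ρ = λ·E[S] = 3.51·0.1096 = 0.3847
E[S²] = E[S]²(1+C_s²) = 0.1096²·(1+1.666) = 0.032024
Wq = λ·E[S²]/(2(1−ρ)) = 3.51·0.032024/(2·0.6153) = 0.09134 hr

Final: 0.09134 hr


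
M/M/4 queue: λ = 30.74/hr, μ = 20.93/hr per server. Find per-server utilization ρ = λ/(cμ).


ρ = λ/(cμ) = 30.74/(4·20.93) = 30.74/83.72 = 0.3672

Final: 0.3672


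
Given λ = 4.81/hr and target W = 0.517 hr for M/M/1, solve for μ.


W = 1/(μ−λ) ⇒ μ − λ = 1/W = 1/0.517 = 1.9342
μ = λ + 1/W = 4.81 + 1.9342 = 6.7442 per hr

Final: 6.7442 /hr


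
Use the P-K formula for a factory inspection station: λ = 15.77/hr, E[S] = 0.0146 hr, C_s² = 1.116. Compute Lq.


ρ = λ·E[S] = 15.77·0.0146 = 0.2302
Lq = ρ²(1+C_s²)/(2(1−ρ)) = 0.05301·(1+1.116)/(2·0.7698)
= 0.05301·2.1160/1.5395 = 0.07286

Final: 0.07286


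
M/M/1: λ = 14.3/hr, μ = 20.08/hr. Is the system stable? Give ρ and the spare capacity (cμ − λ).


Total capacity cμ = 1·20.08 = 20.08/hr
ρ = λ/(cμ) = 14.3/20.08 = 0.7122
Stable ⇔ ρ < 1: YES
Spare capacity = cμ − λ = 20.08 − 14.3 = 5.78/hr

Final: ρ = 0.7122; stable; margin = 5.78/hr


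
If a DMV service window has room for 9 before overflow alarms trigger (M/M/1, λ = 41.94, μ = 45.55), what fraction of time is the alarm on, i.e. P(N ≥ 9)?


ρ = 41.94/45.55 = 0.9207
P(N ≥ n) = ρ^n = 0.9207^9 = 0.475620

Final: 0.475620


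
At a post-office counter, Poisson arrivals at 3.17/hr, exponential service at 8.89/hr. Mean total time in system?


W = 1/(μ−λ) = 1/(8.89 − 3.17) = 1/5.72 = 0.1748 hr

Final: 0.1748 hr


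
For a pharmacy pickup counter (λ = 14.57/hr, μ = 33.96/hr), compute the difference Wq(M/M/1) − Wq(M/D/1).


ρ = 14.57/33.96 = 0.4290
Wq(M/M/1) = ρ/(μ−λ) = 0.4290/19.39 = 0.02213 hr
Wq(M/D/1) = ρ/(2(μ−λ)) = 0.01106 hr
Savings = 0.02213 − 0.01106 = 0.01106 hr

Final: 0.01106 hr


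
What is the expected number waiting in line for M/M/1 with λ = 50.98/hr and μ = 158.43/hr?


ρ = 50.98/158.43 = 0.3218
Lq = ρ²/(1−ρ) = 0.1035/0.6782 = 0.1527

Final: 0.1527


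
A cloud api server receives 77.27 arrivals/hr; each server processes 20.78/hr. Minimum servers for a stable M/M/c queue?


Stability requires cμ > λ ⇔ c > λ/μ.
λ/μ = 77.27/20.78 = 3.7185
Minimum integer c = ⌊3.7185⌋ + 1 = 4
Check: 4·20.78 = 83.12 > 77.27, while 3·20.78 = 62.34 ≤ 77.27

Final: 4 servers


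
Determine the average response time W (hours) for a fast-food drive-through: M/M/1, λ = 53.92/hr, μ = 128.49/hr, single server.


W = 1/(μ−λ) = 1/(128.49 − 53.92) = 1/74.57 = 0.01341 hr

Final: 0.01341 hr


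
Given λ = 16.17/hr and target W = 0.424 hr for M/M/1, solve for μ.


W = 1/(μ−λ) ⇒ μ − λ = 1/W = 1/0.424 = 2.3585
μ = λ + 1/W = 16.17 + 2.3585 = 18.5285 per hr

Final: 18.5285 /hr


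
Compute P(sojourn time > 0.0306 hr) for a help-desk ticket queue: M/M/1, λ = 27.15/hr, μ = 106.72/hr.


W ~ Exponential(μ−λ) for M/M/1.
μ − λ = 106.72 − 27.15 = 79.5700
P(W > t) = e^{−(μ−λ)t} = e^{−2.4348} = 0.087612

Final: 0.087612


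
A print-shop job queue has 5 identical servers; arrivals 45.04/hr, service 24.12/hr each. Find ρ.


ρ = λ/(cμ) = 45.04/(5·24.12) = 45.04/120.60 = 0.3735

Final: 0.3735


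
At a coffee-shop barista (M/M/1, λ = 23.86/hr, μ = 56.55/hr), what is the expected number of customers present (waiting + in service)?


ρ = λ/μ = 23.86/56.55 = 0.4219
L = ρ/(1−ρ) = 0.4219/(1 − 0.4219) = 0.4219/0.5781 = 0.7299

Final: 0.7299


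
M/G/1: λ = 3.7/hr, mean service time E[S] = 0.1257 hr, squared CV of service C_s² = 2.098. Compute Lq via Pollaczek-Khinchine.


ρ = λ·E[S] = 3.7·0.1257 = 0.4651
Lq = ρ²(1+C_s²)/(2(1−ρ)) = 0.2163·(1+2.098)/(2·0.5349)
= 0.2163·3.0980/1.0698 = 0.62639

Final: 0.62639


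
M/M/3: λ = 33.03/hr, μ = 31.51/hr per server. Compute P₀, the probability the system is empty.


a = λ/μ = 33.03/31.51 = 1.0482; ρ = a/c = 0.3494
Σ_{k=0}^{2} a^k/k! (terms k=0..2) = 1.00000 + 1.04824 + 0.54940 = 2.59764
Tail: a^3/(3!(1−ρ)) = 1.15181/(6·0.6506) = 0.29507
P₀ = 1/(2.59764 + 0.29507) = 1/2.89271 = 0.345697

Final: 0.345697


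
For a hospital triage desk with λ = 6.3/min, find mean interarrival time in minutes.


Mean interarrival time = 1/λ = 1/6.3 minute = 0.15873 minute
In minutes: 0.15873 × 1 = 0.1587 min

Final: 0.1587 min


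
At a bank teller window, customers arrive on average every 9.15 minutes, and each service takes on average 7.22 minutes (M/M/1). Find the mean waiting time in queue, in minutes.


λ = 60/9.15 = 6.5574 /hr
μ = 60/7.22 = 8.3102 /hr
ρ = λ/μ = 6.5574/8.3102 = 0.7891
Wq = ρ/(μ−λ) = 0.7891/(8.3102−6.5574) = 0.45016 hr
In minutes: 0.45016·60 = 27.010 min

Final: 27.010 min


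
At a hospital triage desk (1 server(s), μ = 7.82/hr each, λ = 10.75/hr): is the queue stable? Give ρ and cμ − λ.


Total capacity cμ = 1·7.82 = 7.82/hr
ρ = λ/(cμ) = 10.75/7.82 = 1.3747
Stable ⇔ ρ < 1: NO
Spare capacity = cμ − λ = 7.82 − 10.75 = -2.93/hr

Final: ρ = 1.3747; unstable; margin = -2.93/hr


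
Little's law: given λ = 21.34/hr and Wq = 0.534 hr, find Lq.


Lq = λWq = 21.34·0.534 = 11.3956

Final: 11.3956


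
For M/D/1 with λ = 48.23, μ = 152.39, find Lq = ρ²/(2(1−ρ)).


ρ = 48.23/152.39 = 0.3165
M/D/1: Lq = ρ²/(2(1−ρ)) = 0.1002/(2·0.6835) = 0.07327

Final: 0.07327
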